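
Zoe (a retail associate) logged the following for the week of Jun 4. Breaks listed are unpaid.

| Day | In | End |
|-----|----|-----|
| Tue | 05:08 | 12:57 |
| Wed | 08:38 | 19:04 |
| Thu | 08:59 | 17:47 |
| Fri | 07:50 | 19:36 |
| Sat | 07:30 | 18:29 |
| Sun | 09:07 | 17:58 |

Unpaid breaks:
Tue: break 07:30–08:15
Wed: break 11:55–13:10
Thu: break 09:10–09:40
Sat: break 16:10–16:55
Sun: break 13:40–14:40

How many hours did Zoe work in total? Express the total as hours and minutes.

Tue: 05:08–12:57 = 7 h 49 min; less 45 min break → 7 h 4 min
Wed: 08:38–19:04 = 10 h 26 min; less 75 min break → 9 h 11 min
Thu: 08:59–17:47 = 8 h 48 min; less 30 min break → 8 h 18 min
Fri: 07:50–19:36 = 11 h 46 min
Sat: 07:30–18:29 = 10 h 59 min; less 45 min break → 10 h 14 min
Sun: 09:07–17:58 = 8 h 51 min; less 60 min break → 7 h 51 min
Total: 7 h 4 min + 9 h 11 min + 8 h 18 min + 11 h 46 min + 10 h 14 min + 7 h 51 min = 54 h 24 min.

54 h 24 min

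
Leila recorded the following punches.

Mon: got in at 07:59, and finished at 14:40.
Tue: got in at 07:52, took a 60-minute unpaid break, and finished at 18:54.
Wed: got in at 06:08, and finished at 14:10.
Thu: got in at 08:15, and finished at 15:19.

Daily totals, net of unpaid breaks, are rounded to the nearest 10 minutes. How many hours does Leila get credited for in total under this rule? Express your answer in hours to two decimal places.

31.67 hours

Mon: 07:59–14:40 = 6 h 41 min → rounds to 6 h 40 min
Tue: 07:52–18:54 = 11 h 2 min − 60 min = 10 h 2 min → rounds to 10 h 0 min
Wed: 06:08–14:10 = 8 h 2 min → rounds to 8 h 0 min
Thu: 08:15–15:19 = 7 h 4 min → rounds to 7 h 0 min
Total credited: 31 h 40 min.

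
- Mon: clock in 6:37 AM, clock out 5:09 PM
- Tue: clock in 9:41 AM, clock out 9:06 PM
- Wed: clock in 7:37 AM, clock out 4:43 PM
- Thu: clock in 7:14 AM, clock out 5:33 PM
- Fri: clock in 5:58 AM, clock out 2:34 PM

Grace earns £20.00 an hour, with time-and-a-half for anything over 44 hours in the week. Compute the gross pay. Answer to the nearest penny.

£1059.00

Mon: 6:37 AM–5:09 PM = 10 h 32 min
Tue: 9:41 AM–9:06 PM = 11 h 25 min
Wed: 7:37 AM–4:43 PM = 9 h 6 min
Thu: 7:14 AM–5:33 PM = 10 h 19 min
Fri: 5:58 AM–2:34 PM = 8 h 36 min
Total worked: 49 h 58 min = 2998 min.
Regular 44 h 0 min = 2640 min at £20.00/h; overtime 5 h 58 min = 358 min at £30.00/h.
Pay = (2640 × £20.00 + 358 × £30.00) ÷ 60 = £1059.00.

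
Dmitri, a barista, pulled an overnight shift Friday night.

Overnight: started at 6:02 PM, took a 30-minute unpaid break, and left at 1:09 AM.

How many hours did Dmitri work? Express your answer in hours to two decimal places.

Overnight: 6:02 PM → midnight = 5 h 58 min; midnight → 1:09 AM = 1 h 9 min; span 7 h 7 min; less 30 min break → 6 h 37 min

6.62 hours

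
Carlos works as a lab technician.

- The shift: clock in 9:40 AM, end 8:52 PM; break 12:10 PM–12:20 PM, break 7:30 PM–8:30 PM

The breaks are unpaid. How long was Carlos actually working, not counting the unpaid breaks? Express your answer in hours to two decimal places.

The shift: 9:40 AM–8:52 PM = 11 h 12 min; less 70 min break → 10 h 2 min

10.03 hours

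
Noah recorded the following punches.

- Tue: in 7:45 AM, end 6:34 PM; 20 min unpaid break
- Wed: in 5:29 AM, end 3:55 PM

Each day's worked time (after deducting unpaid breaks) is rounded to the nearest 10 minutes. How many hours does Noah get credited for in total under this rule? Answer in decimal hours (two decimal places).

21.00 hours

Tue: 7:45 AM–6:34 PM = 10 h 49 min − 20 min = 10 h 29 min → rounds to 10 h 30 min
Wed: 5:29 AM–3:55 PM = 10 h 26 min → rounds to 10 h 30 min
Total credited: 21 h 0 min.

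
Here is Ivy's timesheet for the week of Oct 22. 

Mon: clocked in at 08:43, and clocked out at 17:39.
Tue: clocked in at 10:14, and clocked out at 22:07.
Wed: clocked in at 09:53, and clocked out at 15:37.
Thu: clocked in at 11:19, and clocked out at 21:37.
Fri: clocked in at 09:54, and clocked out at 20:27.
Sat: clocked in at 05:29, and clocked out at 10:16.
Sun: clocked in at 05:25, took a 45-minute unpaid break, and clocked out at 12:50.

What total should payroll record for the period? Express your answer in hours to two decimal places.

Mon: 08:43–17:39 = 8 h 56 min
Tue: 10:14–22:07 = 11 h 53 min
Wed: 09:53–15:37 = 5 h 44 min
Thu: 11:19–21:37 = 10 h 18 min
Fri: 09:54–20:27 = 10 h 33 min
Sat: 05:29–10:16 = 4 h 47 min
Sun: 05:25–12:50 = 7 h 25 min; less 45 min break → 6 h 40 min
Total: 8 h 56 min + 11 h 53 min + 5 h 44 min + 10 h 18 min + 10 h 33 min + 4 h 47 min + 6 h 40 min = 58 h 51 min.

58.85 hours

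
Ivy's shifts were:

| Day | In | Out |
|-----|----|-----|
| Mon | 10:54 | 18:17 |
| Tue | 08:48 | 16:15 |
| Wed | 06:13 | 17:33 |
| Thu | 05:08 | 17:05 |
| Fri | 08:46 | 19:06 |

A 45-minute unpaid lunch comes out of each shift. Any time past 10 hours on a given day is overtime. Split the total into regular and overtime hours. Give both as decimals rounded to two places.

Regular 42.92 hours, overtime 1.78 hours

Mon: 10:54–18:17 = 7 h 23 min; less 45 min break → 6 h 38 min
Tue: 08:48–16:15 = 7 h 27 min; less 45 min break → 6 h 42 min
Wed: 06:13–17:33 = 11 h 20 min; less 45 min break → 10 h 35 min
Thu: 05:08–17:05 = 11 h 57 min; less 45 min break → 11 h 12 min
Fri: 08:46–19:06 = 10 h 20 min; less 45 min break → 9 h 35 min
Mon reg 6 h 38 min / OT 0 h 0 min; Tue reg 6 h 42 min / OT 0 h 0 min; Wed reg 10 h 0 min / OT 0 h 35 min; Thu reg 10 h 0 min / OT 1 h 12 min; Fri reg 9 h 35 min / OT 0 h 0 min.
Totals: regular 42 h 55 min, overtime 1 h 47 min.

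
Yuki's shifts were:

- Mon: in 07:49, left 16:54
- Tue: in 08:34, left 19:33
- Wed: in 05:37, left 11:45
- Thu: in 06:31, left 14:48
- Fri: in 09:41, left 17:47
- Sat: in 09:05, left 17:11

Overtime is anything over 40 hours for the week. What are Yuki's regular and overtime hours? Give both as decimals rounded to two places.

Regular 40.00 hours, overtime 10.68 hours

Mon: 07:49–16:54 = 9 h 5 min
Tue: 08:34–19:33 = 10 h 59 min
Wed: 05:37–11:45 = 6 h 8 min
Thu: 06:31–14:48 = 8 h 17 min
Fri: 09:41–17:47 = 8 h 6 min
Sat: 09:05–17:11 = 8 h 6 min
Total worked: 50 h 41 min = 50.68 h.
Threshold 40 h → overtime 10 h 41 min, regular 40 h 0 min.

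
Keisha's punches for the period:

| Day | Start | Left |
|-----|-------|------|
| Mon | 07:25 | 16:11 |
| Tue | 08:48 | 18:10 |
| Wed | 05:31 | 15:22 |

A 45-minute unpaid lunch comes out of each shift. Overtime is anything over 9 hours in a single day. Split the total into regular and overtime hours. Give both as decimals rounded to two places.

Mon: 07:25–16:11 = 8 h 46 min; less 45 min break → 8 h 1 min
Tue: 08:48–18:10 = 9 h 22 min; less 45 min break → 8 h 37 min
Wed: 05:31–15:22 = 9 h 51 min; less 45 min break → 9 h 6 min
Mon reg 8 h 1 min / OT 0 h 0 min; Tue reg 8 h 37 min / OT 0 h 0 min; Wed reg 9 h 0 min / OT 0 h 6 min.
Totals: regular 25 h 38 min, overtime 0 h 6 min.

Regular 25.63 hours, overtime 0.10 hours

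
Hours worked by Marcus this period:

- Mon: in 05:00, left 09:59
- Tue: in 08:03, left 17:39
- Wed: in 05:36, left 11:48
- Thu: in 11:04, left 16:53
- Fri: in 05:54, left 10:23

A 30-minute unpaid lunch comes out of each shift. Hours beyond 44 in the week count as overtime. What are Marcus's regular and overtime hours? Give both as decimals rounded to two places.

Mon: 05:00–09:59 = 4 h 59 min; less 30 min break → 4 h 29 min
Tue: 08:03–17:39 = 9 h 36 min; less 30 min break → 9 h 6 min
Wed: 05:36–11:48 = 6 h 12 min; less 30 min break → 5 h 42 min
Thu: 11:04–16:53 = 5 h 49 min; less 30 min break → 5 h 19 min
Fri: 05:54–10:23 = 4 h 29 min; less 30 min break → 3 h 59 min
Total worked: 28 h 35 min = 28.58 h.
Threshold 44 h → overtime 0 h 0 min, regular 28 h 35 min.

Regular 28.58 hours, overtime 0.00 hours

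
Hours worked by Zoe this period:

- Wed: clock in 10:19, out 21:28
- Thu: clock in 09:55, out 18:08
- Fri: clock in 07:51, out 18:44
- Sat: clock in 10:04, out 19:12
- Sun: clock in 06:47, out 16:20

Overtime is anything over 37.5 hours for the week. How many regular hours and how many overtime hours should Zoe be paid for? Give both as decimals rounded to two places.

Wed: 10:19–21:28 = 11 h 9 min
Thu: 09:55–18:08 = 8 h 13 min
Fri: 07:51–18:44 = 10 h 53 min
Sat: 10:04–19:12 = 9 h 8 min
Sun: 06:47–16:20 = 9 h 33 min
Total worked: 48 h 56 min = 48.93 h.
Threshold 37.5 h → overtime 11 h 26 min, regular 37 h 30 min.

Regular 37.50 hours, overtime 11.43 hours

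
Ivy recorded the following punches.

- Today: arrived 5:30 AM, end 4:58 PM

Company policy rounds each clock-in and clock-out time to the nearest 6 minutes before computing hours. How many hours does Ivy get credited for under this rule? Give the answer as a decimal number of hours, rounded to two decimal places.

11.50 hours

Today: in 5:30 AM→5:30 AM, out 4:58 PM→5:00 PM; 11 h 30 min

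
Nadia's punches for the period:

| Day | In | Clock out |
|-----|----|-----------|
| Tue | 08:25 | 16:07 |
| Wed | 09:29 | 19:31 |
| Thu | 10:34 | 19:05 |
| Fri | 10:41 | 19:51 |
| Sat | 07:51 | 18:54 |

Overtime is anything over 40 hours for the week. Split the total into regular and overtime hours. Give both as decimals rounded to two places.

Tue: 08:25–16:07 = 7 h 42 min
Wed: 09:29–19:31 = 10 h 2 min
Thu: 10:34–19:05 = 8 h 31 min
Fri: 10:41–19:51 = 9 h 10 min
Sat: 07:51–18:54 = 11 h 3 min
Total worked: 46 h 28 min = 46.47 h.
Threshold 40 h → overtime 6 h 28 min, regular 40 h 0 min.

Regular 40.00 hours, overtime 6.47 hours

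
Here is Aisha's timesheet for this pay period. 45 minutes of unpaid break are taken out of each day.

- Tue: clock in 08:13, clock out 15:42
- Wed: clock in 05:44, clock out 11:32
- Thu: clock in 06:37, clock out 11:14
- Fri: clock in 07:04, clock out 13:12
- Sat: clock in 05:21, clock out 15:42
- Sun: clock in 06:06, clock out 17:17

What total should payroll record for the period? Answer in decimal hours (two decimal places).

41.07 hours

Tue: 08:13–15:42 = 7 h 29 min; less 45 min break → 6 h 44 min
Wed: 05:44–11:32 = 5 h 48 min; less 45 min break → 5 h 3 min
Thu: 06:37–11:14 = 4 h 37 min; less 45 min break → 3 h 52 min
Fri: 07:04–13:12 = 6 h 8 min; less 45 min break → 5 h 23 min
Sat: 05:21–15:42 = 10 h 21 min; less 45 min break → 9 h 36 min
Sun: 06:06–17:17 = 11 h 11 min; less 45 min break → 10 h 26 min
Total: 6 h 44 min + 5 h 3 min + 3 h 52 min + 5 h 23 min + 9 h 36 min + 10 h 26 min = 41 h 4 min.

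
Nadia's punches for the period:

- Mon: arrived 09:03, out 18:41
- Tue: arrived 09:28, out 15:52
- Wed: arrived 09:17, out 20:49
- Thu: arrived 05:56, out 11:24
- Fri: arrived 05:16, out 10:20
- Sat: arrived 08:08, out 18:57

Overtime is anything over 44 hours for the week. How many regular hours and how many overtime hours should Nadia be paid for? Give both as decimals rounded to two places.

Regular 44.00 hours, overtime 4.92 hours

Mon: 09:03–18:41 = 9 h 38 min
Tue: 09:28–15:52 = 6 h 24 min
Wed: 09:17–20:49 = 11 h 32 min
Thu: 05:56–11:24 = 5 h 28 min
Fri: 05:16–10:20 = 5 h 4 min
Sat: 08:08–18:57 = 10 h 49 min
Total worked: 48 h 55 min = 48.92 h.
Threshold 44 h → overtime 4 h 55 min, regular 44 h 0 min.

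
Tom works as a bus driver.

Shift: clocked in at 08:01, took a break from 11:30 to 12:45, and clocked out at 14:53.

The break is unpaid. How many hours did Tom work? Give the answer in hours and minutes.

Shift: 08:01–14:53 = 6 h 52 min; less 75 min break → 5 h 37 min

5 h 37 min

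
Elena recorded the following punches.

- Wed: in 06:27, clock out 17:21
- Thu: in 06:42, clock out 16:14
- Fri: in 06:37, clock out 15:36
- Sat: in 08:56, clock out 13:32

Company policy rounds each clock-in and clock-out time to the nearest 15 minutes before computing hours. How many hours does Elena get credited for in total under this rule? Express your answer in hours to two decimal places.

Wed: in 06:27→06:30, out 17:21→17:15; 10 h 45 min
Thu: in 06:42→06:45, out 16:14→16:15; 9 h 30 min
Fri: in 06:37→06:30, out 15:36→15:30; 9 h 0 min
Sat: in 08:56→09:00, out 13:32→13:30; 4 h 30 min
Total credited: 33 h 45 min.

33.75 hours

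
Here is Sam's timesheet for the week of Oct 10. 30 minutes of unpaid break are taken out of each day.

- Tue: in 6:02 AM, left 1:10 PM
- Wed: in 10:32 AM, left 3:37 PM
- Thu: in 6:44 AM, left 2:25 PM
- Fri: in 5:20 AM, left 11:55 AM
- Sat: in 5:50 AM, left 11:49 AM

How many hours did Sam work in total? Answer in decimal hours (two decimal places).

Tue: 6:02 AM–1:10 PM = 7 h 8 min; less 30 min break → 6 h 38 min
Wed: 10:32 AM–3:37 PM = 5 h 5 min; less 30 min break → 4 h 35 min
Thu: 6:44 AM–2:25 PM = 7 h 41 min; less 30 min break → 7 h 11 min
Fri: 5:20 AM–11:55 AM = 6 h 35 min; less 30 min break → 6 h 5 min
Sat: 5:50 AM–11:49 AM = 5 h 59 min; less 30 min break → 5 h 29 min
Total: 6 h 38 min + 4 h 35 min + 7 h 11 min + 6 h 5 min + 5 h 29 min = 29 h 58 min.

29.97 hours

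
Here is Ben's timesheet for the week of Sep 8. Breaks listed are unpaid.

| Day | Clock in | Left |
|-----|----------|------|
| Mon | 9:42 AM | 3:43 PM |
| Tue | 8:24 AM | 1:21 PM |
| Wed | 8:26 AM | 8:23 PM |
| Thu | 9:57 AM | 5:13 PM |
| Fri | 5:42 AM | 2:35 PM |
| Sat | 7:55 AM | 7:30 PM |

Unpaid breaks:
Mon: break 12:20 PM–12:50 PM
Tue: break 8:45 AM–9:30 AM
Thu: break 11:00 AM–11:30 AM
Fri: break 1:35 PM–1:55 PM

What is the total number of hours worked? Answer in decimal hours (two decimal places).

Mon: 9:42 AM–3:43 PM = 6 h 1 min; less 30 min break → 5 h 31 min
Tue: 8:24 AM–1:21 PM = 4 h 57 min; less 45 min break → 4 h 12 min
Wed: 8:26 AM–8:23 PM = 11 h 57 min
Thu: 9:57 AM–5:13 PM = 7 h 16 min; less 30 min break → 6 h 46 min
Fri: 5:42 AM–2:35 PM = 8 h 53 min; less 20 min break → 8 h 33 min
Sat: 7:55 AM–7:30 PM = 11 h 35 min
Total: 5 h 31 min + 4 h 12 min + 11 h 57 min + 6 h 46 min + 8 h 33 min + 11 h 35 min = 48 h 34 min.

48.57 hours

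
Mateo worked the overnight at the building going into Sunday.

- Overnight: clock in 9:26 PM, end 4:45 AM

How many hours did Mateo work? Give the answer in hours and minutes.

7 h 19 min

Overnight: 9:26 PM → midnight = 2 h 34 min; midnight → 4:45 AM = 4 h 45 min; span 7 h 19 min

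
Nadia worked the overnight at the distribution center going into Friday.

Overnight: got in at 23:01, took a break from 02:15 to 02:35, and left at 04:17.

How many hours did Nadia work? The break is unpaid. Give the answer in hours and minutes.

4 h 56 min

Overnight: 23:01 → midnight = 0 h 59 min; midnight → 04:17 = 4 h 17 min; span 5 h 16 min; less 20 min break → 4 h 56 min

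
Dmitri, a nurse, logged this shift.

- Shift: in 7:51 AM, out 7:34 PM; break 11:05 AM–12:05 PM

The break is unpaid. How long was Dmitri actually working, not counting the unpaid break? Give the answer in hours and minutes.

Shift: 7:51 AM–7:34 PM = 11 h 43 min; less 60 min break → 10 h 43 min

10 h 43 min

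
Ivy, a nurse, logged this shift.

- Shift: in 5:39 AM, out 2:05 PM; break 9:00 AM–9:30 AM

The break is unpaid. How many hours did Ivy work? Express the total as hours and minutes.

Shift: 5:39 AM–2:05 PM = 8 h 26 min; less 30 min break → 7 h 56 min

7 h 56 min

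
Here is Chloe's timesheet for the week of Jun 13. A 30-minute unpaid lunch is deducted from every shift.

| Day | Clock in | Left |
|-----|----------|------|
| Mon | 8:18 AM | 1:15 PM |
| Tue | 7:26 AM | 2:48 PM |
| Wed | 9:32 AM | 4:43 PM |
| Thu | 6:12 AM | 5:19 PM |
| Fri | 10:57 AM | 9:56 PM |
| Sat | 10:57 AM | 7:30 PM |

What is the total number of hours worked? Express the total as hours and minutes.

47 h 9 min

Mon: 8:18 AM–1:15 PM = 4 h 57 min; less 30 min break → 4 h 27 min
Tue: 7:26 AM–2:48 PM = 7 h 22 min; less 30 min break → 6 h 52 min
Wed: 9:32 AM–4:43 PM = 7 h 11 min; less 30 min break → 6 h 41 min
Thu: 6:12 AM–5:19 PM = 11 h 7 min; less 30 min break → 10 h 37 min
Fri: 10:57 AM–9:56 PM = 10 h 59 min; less 30 min break → 10 h 29 min
Sat: 10:57 AM–7:30 PM = 8 h 33 min; less 30 min break → 8 h 3 min
Total: 4 h 27 min + 6 h 52 min + 6 h 41 min + 10 h 37 min + 10 h 29 min + 8 h 3 min = 47 h 9 min.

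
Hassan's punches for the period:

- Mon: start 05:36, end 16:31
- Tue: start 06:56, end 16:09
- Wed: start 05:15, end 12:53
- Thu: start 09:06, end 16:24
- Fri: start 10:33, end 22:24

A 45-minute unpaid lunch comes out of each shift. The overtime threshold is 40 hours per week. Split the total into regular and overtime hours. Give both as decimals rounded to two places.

Regular 40.00 hours, overtime 3.17 hours

Mon: 05:36–16:31 = 10 h 55 min; less 45 min break → 10 h 10 min
Tue: 06:56–16:09 = 9 h 13 min; less 45 min break → 8 h 28 min
Wed: 05:15–12:53 = 7 h 38 min; less 45 min break → 6 h 53 min
Thu: 09:06–16:24 = 7 h 18 min; less 45 min break → 6 h 33 min
Fri: 10:33–22:24 = 11 h 51 min; less 45 min break → 11 h 6 min
Total worked: 43 h 10 min = 43.17 h.
Threshold 40 h → overtime 3 h 10 min, regular 40 h 0 min.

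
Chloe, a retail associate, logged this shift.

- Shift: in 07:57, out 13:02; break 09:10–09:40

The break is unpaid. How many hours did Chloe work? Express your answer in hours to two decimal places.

4.58 hours

Shift: 07:57–13:02 = 5 h 5 min; less 30 min break → 4 h 35 min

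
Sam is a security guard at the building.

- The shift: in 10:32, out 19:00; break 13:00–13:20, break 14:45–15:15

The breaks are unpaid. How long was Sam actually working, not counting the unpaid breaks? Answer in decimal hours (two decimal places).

The shift: 10:32–19:00 = 8 h 28 min; less 50 min break → 7 h 38 min

7.63 hours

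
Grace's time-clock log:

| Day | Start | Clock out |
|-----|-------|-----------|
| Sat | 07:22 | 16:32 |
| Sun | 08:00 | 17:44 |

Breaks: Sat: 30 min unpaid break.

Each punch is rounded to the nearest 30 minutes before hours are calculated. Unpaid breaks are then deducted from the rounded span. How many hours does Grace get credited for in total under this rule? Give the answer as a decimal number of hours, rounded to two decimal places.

18.00 hours

Sat: in 07:22→07:30, out 16:32→16:30; 9 h 0 min − 30 min = 8 h 30 min
Sun: in 08:00→08:00, out 17:44→17:30; 9 h 30 min
Total credited: 18 h 0 min.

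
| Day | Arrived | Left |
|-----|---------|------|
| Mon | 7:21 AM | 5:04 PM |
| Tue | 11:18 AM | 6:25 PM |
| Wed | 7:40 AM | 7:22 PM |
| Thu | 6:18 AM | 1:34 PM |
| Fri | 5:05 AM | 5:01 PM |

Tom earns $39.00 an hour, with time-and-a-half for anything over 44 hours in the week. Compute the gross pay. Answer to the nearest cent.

Mon: 7:21 AM–5:04 PM = 9 h 43 min
Tue: 11:18 AM–6:25 PM = 7 h 7 min
Wed: 7:40 AM–7:22 PM = 11 h 42 min
Thu: 6:18 AM–1:34 PM = 7 h 16 min
Fri: 5:05 AM–5:01 PM = 11 h 56 min
Total worked: 47 h 44 min = 2864 min.
Regular 44 h 0 min = 2640 min at $39.00/h; overtime 3 h 44 min = 224 min at $58.50/h.
Pay = (2640 × $39.00 + 224 × $58.50) ÷ 60 = $1934.40.

$1934.40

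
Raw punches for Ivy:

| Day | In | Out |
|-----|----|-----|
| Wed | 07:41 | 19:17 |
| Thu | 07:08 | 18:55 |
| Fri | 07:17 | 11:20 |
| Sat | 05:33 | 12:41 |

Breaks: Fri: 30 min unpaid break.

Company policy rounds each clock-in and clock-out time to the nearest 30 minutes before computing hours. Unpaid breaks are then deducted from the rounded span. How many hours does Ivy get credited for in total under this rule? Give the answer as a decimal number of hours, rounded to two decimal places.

34.50 hours

Wed: in 07:41→07:30, out 19:17→19:30; 12 h 0 min
Thu: in 07:08→07:00, out 18:55→19:00; 12 h 0 min
Fri: in 07:17→07:30, out 11:20→11:30; 4 h 0 min − 30 min = 3 h 30 min
Sat: in 05:33→05:30, out 12:41→12:30; 7 h 0 min
Total credited: 34 h 30 min.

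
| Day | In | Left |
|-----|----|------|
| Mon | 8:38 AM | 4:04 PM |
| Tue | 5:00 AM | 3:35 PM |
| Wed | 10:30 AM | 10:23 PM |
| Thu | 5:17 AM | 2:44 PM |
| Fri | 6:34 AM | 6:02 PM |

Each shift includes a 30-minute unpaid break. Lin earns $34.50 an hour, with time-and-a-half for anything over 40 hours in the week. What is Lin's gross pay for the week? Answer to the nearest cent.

Mon: 8:38 AM–4:04 PM = 7 h 26 min; less 30 min break → 6 h 56 min
Tue: 5:00 AM–3:35 PM = 10 h 35 min; less 30 min break → 10 h 5 min
Wed: 10:30 AM–10:23 PM = 11 h 53 min; less 30 min break → 11 h 23 min
Thu: 5:17 AM–2:44 PM = 9 h 27 min; less 30 min break → 8 h 57 min
Fri: 6:34 AM–6:02 PM = 11 h 28 min; less 30 min break → 10 h 58 min
Total worked: 48 h 19 min = 2899 min.
Regular 40 h 0 min = 2400 min at $34.50/h; overtime 8 h 19 min = 499 min at $51.75/h.
Pay = (2400 × $34.50 + 499 × $51.75) ÷ 60 = $1810.39.

$1810.39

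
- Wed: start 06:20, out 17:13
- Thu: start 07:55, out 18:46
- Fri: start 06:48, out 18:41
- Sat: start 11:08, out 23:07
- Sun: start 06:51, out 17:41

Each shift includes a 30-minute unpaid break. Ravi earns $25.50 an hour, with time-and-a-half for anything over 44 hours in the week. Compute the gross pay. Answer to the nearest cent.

Wed: 06:20–17:13 = 10 h 53 min; less 30 min break → 10 h 23 min
Thu: 07:55–18:46 = 10 h 51 min; less 30 min break → 10 h 21 min
Fri: 06:48–18:41 = 11 h 53 min; less 30 min break → 11 h 23 min
Sat: 11:08–23:07 = 11 h 59 min; less 30 min break → 11 h 29 min
Sun: 06:51–17:41 = 10 h 50 min; less 30 min break → 10 h 20 min
Total worked: 53 h 56 min = 3236 min.
Regular 44 h 0 min = 2640 min at $25.50/h; overtime 9 h 56 min = 596 min at $38.25/h.
Pay = (2640 × $25.50 + 596 × $38.25) ÷ 60 = $1501.95.

$1501.95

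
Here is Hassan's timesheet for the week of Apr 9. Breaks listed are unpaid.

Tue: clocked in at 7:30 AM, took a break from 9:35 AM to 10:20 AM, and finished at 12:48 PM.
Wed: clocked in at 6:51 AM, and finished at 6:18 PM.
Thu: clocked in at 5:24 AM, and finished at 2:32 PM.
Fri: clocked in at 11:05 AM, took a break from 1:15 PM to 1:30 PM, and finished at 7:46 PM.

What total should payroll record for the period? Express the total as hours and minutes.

33 h 34 min

Tue: 7:30 AM–12:48 PM = 5 h 18 min; less 45 min break → 4 h 33 min
Wed: 6:51 AM–6:18 PM = 11 h 27 min
Thu: 5:24 AM–2:32 PM = 9 h 8 min
Fri: 11:05 AM–7:46 PM = 8 h 41 min; less 15 min break → 8 h 26 min
Total: 4 h 33 min + 11 h 27 min + 9 h 8 min + 8 h 26 min = 33 h 34 min.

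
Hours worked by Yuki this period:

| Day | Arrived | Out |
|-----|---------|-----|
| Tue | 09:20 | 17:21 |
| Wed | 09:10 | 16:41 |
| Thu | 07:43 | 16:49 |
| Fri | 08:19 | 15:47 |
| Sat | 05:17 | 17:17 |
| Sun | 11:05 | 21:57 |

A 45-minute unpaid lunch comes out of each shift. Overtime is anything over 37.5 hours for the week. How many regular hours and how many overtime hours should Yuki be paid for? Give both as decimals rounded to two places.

Tue: 09:20–17:21 = 8 h 1 min; less 45 min break → 7 h 16 min
Wed: 09:10–16:41 = 7 h 31 min; less 45 min break → 6 h 46 min
Thu: 07:43–16:49 = 9 h 6 min; less 45 min break → 8 h 21 min
Fri: 08:19–15:47 = 7 h 28 min; less 45 min break → 6 h 43 min
Sat: 05:17–17:17 = 12 h 0 min; less 45 min break → 11 h 15 min
Sun: 11:05–21:57 = 10 h 52 min; less 45 min break → 10 h 7 min
Total worked: 50 h 28 min = 50.47 h.
Threshold 37.5 h → overtime 12 h 58 min, regular 37 h 30 min.

Regular 37.50 hours, overtime 12.97 hours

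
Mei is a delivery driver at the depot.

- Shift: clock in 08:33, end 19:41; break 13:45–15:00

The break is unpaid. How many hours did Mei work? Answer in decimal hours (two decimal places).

9.88 hours

Shift: 08:33–19:41 = 11 h 8 min; less 75 min break → 9 h 53 min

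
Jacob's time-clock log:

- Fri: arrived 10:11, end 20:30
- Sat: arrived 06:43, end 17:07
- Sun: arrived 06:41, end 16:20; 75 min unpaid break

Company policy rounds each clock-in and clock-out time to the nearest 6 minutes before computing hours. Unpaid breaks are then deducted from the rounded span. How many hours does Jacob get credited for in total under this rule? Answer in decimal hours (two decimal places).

Fri: in 10:11→10:12, out 20:30→20:30; 10 h 18 min
Sat: in 06:43→06:42, out 17:07→17:06; 10 h 24 min
Sun: in 06:41→06:42, out 16:20→16:18; 9 h 36 min − 75 min = 8 h 21 min
Total credited: 29 h 3 min.

29.05 hours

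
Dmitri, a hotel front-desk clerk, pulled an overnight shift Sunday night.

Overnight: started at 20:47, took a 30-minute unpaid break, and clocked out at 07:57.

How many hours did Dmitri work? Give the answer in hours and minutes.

10 h 40 min

Overnight: 20:47 → midnight = 3 h 13 min; midnight → 07:57 = 7 h 57 min; span 11 h 10 min; less 30 min break → 10 h 40 min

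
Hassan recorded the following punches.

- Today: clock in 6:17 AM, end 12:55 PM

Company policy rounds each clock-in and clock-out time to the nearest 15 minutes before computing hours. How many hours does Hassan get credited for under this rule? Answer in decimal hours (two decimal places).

6.75 hours

Today: in 6:17 AM→6:15 AM, out 12:55 PM→1:00 PM; 6 h 45 min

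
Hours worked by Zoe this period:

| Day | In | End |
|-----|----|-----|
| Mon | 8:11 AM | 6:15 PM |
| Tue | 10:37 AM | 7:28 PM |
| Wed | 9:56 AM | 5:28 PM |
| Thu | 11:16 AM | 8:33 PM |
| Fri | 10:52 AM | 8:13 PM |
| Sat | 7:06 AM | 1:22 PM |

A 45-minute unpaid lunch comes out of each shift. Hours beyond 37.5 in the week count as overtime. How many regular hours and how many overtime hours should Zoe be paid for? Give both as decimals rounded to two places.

Regular 37.50 hours, overtime 9.35 hours

Mon: 8:11 AM–6:15 PM = 10 h 4 min; less 45 min break → 9 h 19 min
Tue: 10:37 AM–7:28 PM = 8 h 51 min; less 45 min break → 8 h 6 min
Wed: 9:56 AM–5:28 PM = 7 h 32 min; less 45 min break → 6 h 47 min
Thu: 11:16 AM–8:33 PM = 9 h 17 min; less 45 min break → 8 h 32 min
Fri: 10:52 AM–8:13 PM = 9 h 21 min; less 45 min break → 8 h 36 min
Sat: 7:06 AM–1:22 PM = 6 h 16 min; less 45 min break → 5 h 31 min
Total worked: 46 h 51 min = 46.85 h.
Threshold 37.5 h → overtime 9 h 21 min, regular 37 h 30 min.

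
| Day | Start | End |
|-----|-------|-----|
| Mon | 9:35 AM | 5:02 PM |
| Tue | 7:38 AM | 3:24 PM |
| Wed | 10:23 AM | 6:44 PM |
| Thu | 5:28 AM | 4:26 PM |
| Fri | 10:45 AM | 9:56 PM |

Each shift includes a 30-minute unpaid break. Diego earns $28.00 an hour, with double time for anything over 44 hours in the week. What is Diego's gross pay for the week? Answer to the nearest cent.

$1210.07

Mon: 9:35 AM–5:02 PM = 7 h 27 min; less 30 min break → 6 h 57 min
Tue: 7:38 AM–3:24 PM = 7 h 46 min; less 30 min break → 7 h 16 min
Wed: 10:23 AM–6:44 PM = 8 h 21 min; less 30 min break → 7 h 51 min
Thu: 5:28 AM–4:26 PM = 10 h 58 min; less 30 min break → 10 h 28 min
Fri: 10:45 AM–9:56 PM = 11 h 11 min; less 30 min break → 10 h 41 min
Total worked: 43 h 13 min = 2593 min.
Regular 43 h 13 min = 2593 min at $28.00/h; overtime 0 h 0 min = 0 min at $56.00/h.
Pay = (2593 × $28.00 + 0 × $56.00) ÷ 60 = $1210.07.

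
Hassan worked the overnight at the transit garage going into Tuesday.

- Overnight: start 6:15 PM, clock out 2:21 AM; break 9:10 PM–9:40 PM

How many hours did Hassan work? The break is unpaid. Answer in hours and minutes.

7 h 36 min

Overnight: 6:15 PM → midnight = 5 h 45 min; midnight → 2:21 AM = 2 h 21 min; span 8 h 6 min; less 30 min break → 7 h 36 min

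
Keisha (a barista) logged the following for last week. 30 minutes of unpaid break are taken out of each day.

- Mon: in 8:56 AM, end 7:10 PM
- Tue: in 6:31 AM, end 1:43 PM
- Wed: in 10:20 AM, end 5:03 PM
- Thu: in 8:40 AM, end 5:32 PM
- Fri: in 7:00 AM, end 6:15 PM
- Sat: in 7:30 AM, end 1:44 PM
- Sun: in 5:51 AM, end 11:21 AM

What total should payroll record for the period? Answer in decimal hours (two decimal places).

Mon: 8:56 AM–7:10 PM = 10 h 14 min; less 30 min break → 9 h 44 min
Tue: 6:31 AM–1:43 PM = 7 h 12 min; less 30 min break → 6 h 42 min
Wed: 10:20 AM–5:03 PM = 6 h 43 min; less 30 min break → 6 h 13 min
Thu: 8:40 AM–5:32 PM = 8 h 52 min; less 30 min break → 8 h 22 min
Fri: 7:00 AM–6:15 PM = 11 h 15 min; less 30 min break → 10 h 45 min
Sat: 7:30 AM–1:44 PM = 6 h 14 min; less 30 min break → 5 h 44 min
Sun: 5:51 AM–11:21 AM = 5 h 30 min; less 30 min break → 5 h 0 min
Total: 9 h 44 min + 6 h 42 min + 6 h 13 min + 8 h 22 min + 10 h 45 min + 5 h 44 min + 5 h 0 min = 52 h 30 min.

52.50 hours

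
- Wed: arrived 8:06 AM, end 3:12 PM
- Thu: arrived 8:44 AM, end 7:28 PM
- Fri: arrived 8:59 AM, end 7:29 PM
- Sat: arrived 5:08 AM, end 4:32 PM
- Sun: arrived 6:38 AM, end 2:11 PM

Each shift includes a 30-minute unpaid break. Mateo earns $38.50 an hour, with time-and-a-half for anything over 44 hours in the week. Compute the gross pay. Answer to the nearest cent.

$1739.24

Wed: 8:06 AM–3:12 PM = 7 h 6 min; less 30 min break → 6 h 36 min
Thu: 8:44 AM–7:28 PM = 10 h 44 min; less 30 min break → 10 h 14 min
Fri: 8:59 AM–7:29 PM = 10 h 30 min; less 30 min break → 10 h 0 min
Sat: 5:08 AM–4:32 PM = 11 h 24 min; less 30 min break → 10 h 54 min
Sun: 6:38 AM–2:11 PM = 7 h 33 min; less 30 min break → 7 h 3 min
Total worked: 44 h 47 min = 2687 min.
Regular 44 h 0 min = 2640 min at $38.50/h; overtime 0 h 47 min = 47 min at $57.75/h.
Pay = (2640 × $38.50 + 47 × $57.75) ÷ 60 = $1739.24.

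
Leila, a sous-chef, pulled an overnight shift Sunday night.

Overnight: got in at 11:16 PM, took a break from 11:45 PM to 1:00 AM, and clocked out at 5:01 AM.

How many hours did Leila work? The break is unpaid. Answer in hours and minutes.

4 h 30 min

Overnight: 11:16 PM → midnight = 0 h 44 min; midnight → 5:01 AM = 5 h 1 min; span 5 h 45 min; less 75 min break → 4 h 30 min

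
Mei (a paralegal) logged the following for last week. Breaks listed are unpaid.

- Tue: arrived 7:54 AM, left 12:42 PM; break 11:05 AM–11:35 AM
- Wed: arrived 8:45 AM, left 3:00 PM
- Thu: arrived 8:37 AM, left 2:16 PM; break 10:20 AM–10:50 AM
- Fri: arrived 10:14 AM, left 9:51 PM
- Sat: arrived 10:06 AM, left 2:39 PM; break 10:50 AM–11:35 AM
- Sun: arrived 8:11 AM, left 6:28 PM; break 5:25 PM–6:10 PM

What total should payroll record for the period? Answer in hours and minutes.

Tue: 7:54 AM–12:42 PM = 4 h 48 min; less 30 min break → 4 h 18 min
Wed: 8:45 AM–3:00 PM = 6 h 15 min
Thu: 8:37 AM–2:16 PM = 5 h 39 min; less 30 min break → 5 h 9 min
Fri: 10:14 AM–9:51 PM = 11 h 37 min
Sat: 10:06 AM–2:39 PM = 4 h 33 min; less 45 min break → 3 h 48 min
Sun: 8:11 AM–6:28 PM = 10 h 17 min; less 45 min break → 9 h 32 min
Total: 4 h 18 min + 6 h 15 min + 5 h 9 min + 11 h 37 min + 3 h 48 min + 9 h 32 min = 40 h 39 min.

40 h 39 min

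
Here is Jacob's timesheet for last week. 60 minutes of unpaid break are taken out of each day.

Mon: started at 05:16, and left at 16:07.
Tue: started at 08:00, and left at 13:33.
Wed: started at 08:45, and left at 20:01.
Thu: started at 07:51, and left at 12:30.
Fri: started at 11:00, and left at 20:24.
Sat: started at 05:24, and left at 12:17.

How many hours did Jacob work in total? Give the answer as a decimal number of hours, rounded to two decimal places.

42.60 hours

Mon: 05:16–16:07 = 10 h 51 min; less 60 min break → 9 h 51 min
Tue: 08:00–13:33 = 5 h 33 min; less 60 min break → 4 h 33 min
Wed: 08:45–20:01 = 11 h 16 min; less 60 min break → 10 h 16 min
Thu: 07:51–12:30 = 4 h 39 min; less 60 min break → 3 h 39 min
Fri: 11:00–20:24 = 9 h 24 min; less 60 min break → 8 h 24 min
Sat: 05:24–12:17 = 6 h 53 min; less 60 min break → 5 h 53 min
Total: 9 h 51 min + 4 h 33 min + 10 h 16 min + 3 h 39 min + 8 h 24 min + 5 h 53 min = 42 h 36 min.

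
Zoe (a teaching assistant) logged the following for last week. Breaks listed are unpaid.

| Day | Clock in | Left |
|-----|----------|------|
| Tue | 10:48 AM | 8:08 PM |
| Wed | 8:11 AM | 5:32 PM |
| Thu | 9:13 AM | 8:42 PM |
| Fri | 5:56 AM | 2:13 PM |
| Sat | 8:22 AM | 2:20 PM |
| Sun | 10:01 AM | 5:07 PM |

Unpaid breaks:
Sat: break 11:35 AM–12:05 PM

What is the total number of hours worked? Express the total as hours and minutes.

51 h 1 min

Tue: 10:48 AM–8:08 PM = 9 h 20 min
Wed: 8:11 AM–5:32 PM = 9 h 21 min
Thu: 9:13 AM–8:42 PM = 11 h 29 min
Fri: 5:56 AM–2:13 PM = 8 h 17 min
Sat: 8:22 AM–2:20 PM = 5 h 58 min; less 30 min break → 5 h 28 min
Sun: 10:01 AM–5:07 PM = 7 h 6 min
Total: 9 h 20 min + 9 h 21 min + 11 h 29 min + 8 h 17 min + 5 h 28 min + 7 h 6 min = 51 h 1 min.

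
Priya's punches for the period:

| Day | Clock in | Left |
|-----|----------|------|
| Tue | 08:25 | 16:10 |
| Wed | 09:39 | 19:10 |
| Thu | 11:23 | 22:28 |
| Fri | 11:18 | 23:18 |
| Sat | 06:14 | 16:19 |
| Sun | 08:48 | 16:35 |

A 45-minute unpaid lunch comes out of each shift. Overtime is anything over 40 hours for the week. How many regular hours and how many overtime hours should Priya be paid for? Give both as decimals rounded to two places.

Tue: 08:25–16:10 = 7 h 45 min; less 45 min break → 7 h 0 min
Wed: 09:39–19:10 = 9 h 31 min; less 45 min break → 8 h 46 min
Thu: 11:23–22:28 = 11 h 5 min; less 45 min break → 10 h 20 min
Fri: 11:18–23:18 = 12 h 0 min; less 45 min break → 11 h 15 min
Sat: 06:14–16:19 = 10 h 5 min; less 45 min break → 9 h 20 min
Sun: 08:48–16:35 = 7 h 47 min; less 45 min break → 7 h 2 min
Total worked: 53 h 43 min = 53.72 h.
Threshold 40 h → overtime 13 h 43 min, regular 40 h 0 min.

Regular 40.00 hours, overtime 13.72 hours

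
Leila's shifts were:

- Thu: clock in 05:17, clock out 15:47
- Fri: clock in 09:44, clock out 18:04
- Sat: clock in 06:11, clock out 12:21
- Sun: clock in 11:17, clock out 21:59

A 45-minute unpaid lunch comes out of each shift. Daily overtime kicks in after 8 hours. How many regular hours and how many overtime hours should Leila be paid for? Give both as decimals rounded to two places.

Regular 29.00 hours, overtime 3.70 hours

Thu: 05:17–15:47 = 10 h 30 min; less 45 min break → 9 h 45 min
Fri: 09:44–18:04 = 8 h 20 min; less 45 min break → 7 h 35 min
Sat: 06:11–12:21 = 6 h 10 min; less 45 min break → 5 h 25 min
Sun: 11:17–21:59 = 10 h 42 min; less 45 min break → 9 h 57 min
Thu reg 8 h 0 min / OT 1 h 45 min; Fri reg 7 h 35 min / OT 0 h 0 min; Sat reg 5 h 25 min / OT 0 h 0 min; Sun reg 8 h 0 min / OT 1 h 57 min.
Totals: regular 29 h 0 min, overtime 3 h 42 min.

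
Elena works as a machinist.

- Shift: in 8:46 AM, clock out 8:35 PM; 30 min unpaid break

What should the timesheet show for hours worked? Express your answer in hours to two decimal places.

Shift: 8:46 AM–8:35 PM = 11 h 49 min; less 30 min break → 11 h 19 min

11.32 hours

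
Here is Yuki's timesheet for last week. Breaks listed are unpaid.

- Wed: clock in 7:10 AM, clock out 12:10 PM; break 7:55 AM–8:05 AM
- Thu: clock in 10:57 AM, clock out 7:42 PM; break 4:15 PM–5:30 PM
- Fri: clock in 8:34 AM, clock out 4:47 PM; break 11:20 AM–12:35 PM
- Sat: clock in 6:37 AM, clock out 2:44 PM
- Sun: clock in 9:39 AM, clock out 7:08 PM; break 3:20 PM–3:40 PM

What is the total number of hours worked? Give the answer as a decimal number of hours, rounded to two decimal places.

Wed: 7:10 AM–12:10 PM = 5 h 0 min; less 10 min break → 4 h 50 min
Thu: 10:57 AM–7:42 PM = 8 h 45 min; less 75 min break → 7 h 30 min
Fri: 8:34 AM–4:47 PM = 8 h 13 min; less 75 min break → 6 h 58 min
Sat: 6:37 AM–2:44 PM = 8 h 7 min
Sun: 9:39 AM–7:08 PM = 9 h 29 min; less 20 min break → 9 h 9 min
Total: 4 h 50 min + 7 h 30 min + 6 h 58 min + 8 h 7 min + 9 h 9 min = 36 h 34 min.

36.57 hours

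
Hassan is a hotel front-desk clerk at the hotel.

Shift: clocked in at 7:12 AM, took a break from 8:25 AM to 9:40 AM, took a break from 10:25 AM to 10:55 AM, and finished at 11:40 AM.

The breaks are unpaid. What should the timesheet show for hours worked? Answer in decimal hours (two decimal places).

2.72 hours

Shift: 7:12 AM–11:40 AM = 4 h 28 min; less 105 min break → 2 h 43 min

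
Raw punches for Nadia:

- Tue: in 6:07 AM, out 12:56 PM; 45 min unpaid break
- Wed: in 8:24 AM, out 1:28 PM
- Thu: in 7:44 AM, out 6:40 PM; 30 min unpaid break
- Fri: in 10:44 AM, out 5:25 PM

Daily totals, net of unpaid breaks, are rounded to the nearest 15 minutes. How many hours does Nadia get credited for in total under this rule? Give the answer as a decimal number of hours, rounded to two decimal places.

Tue: 6:07 AM–12:56 PM = 6 h 49 min − 45 min = 6 h 4 min → rounds to 6 h 0 min
Wed: 8:24 AM–1:28 PM = 5 h 4 min → rounds to 5 h 0 min
Thu: 7:44 AM–6:40 PM = 10 h 56 min − 30 min = 10 h 26 min → rounds to 10 h 30 min
Fri: 10:44 AM–5:25 PM = 6 h 41 min → rounds to 6 h 45 min
Total credited: 28 h 15 min.

28.25 hours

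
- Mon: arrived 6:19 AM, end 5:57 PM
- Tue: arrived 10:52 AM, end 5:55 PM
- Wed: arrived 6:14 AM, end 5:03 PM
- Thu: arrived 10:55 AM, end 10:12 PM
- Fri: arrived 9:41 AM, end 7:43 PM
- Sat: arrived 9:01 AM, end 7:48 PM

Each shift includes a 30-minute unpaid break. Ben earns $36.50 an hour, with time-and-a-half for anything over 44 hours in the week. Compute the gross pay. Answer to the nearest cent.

Mon: 6:19 AM–5:57 PM = 11 h 38 min; less 30 min break → 11 h 8 min
Tue: 10:52 AM–5:55 PM = 7 h 3 min; less 30 min break → 6 h 33 min
Wed: 6:14 AM–5:03 PM = 10 h 49 min; less 30 min break → 10 h 19 min
Thu: 10:55 AM–10:12 PM = 11 h 17 min; less 30 min break → 10 h 47 min
Fri: 9:41 AM–7:43 PM = 10 h 2 min; less 30 min break → 9 h 32 min
Sat: 9:01 AM–7:48 PM = 10 h 47 min; less 30 min break → 10 h 17 min
Total worked: 58 h 36 min = 3516 min.
Regular 44 h 0 min = 2640 min at $36.50/h; overtime 14 h 36 min = 876 min at $54.75/h.
Pay = (2640 × $36.50 + 876 × $54.75) ÷ 60 = $2405.35.

$2405.35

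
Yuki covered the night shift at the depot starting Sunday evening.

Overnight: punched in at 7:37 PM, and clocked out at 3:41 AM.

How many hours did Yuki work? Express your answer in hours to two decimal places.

Overnight: 7:37 PM → midnight = 4 h 23 min; midnight → 3:41 AM = 3 h 41 min; span 8 h 4 min

8.07 hours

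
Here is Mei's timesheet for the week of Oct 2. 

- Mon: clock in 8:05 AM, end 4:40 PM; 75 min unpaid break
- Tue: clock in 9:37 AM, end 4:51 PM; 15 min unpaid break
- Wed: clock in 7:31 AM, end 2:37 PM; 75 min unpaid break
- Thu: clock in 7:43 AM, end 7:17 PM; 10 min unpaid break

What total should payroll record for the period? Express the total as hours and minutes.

31 h 34 min

Mon: 8:05 AM–4:40 PM = 8 h 35 min; less 75 min break → 7 h 20 min
Tue: 9:37 AM–4:51 PM = 7 h 14 min; less 15 min break → 6 h 59 min
Wed: 7:31 AM–2:37 PM = 7 h 6 min; less 75 min break → 5 h 51 min
Thu: 7:43 AM–7:17 PM = 11 h 34 min; less 10 min break → 11 h 24 min
Total: 7 h 20 min + 6 h 59 min + 5 h 51 min + 11 h 24 min = 31 h 34 min.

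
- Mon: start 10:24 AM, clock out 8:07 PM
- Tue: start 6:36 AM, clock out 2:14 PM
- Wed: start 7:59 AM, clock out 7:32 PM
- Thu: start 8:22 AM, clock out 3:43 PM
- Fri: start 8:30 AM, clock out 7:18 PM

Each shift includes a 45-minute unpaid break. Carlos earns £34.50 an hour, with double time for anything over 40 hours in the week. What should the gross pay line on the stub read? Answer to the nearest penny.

Mon: 10:24 AM–8:07 PM = 9 h 43 min; less 45 min break → 8 h 58 min
Tue: 6:36 AM–2:14 PM = 7 h 38 min; less 45 min break → 6 h 53 min
Wed: 7:59 AM–7:32 PM = 11 h 33 min; less 45 min break → 10 h 48 min
Thu: 8:22 AM–3:43 PM = 7 h 21 min; less 45 min break → 6 h 36 min
Fri: 8:30 AM–7:18 PM = 10 h 48 min; less 45 min break → 10 h 3 min
Total worked: 43 h 18 min = 2598 min.
Regular 40 h 0 min = 2400 min at £34.50/h; overtime 3 h 18 min = 198 min at £69.00/h.
Pay = (2400 × £34.50 + 198 × £69.00) ÷ 60 = £1607.70.

£1607.70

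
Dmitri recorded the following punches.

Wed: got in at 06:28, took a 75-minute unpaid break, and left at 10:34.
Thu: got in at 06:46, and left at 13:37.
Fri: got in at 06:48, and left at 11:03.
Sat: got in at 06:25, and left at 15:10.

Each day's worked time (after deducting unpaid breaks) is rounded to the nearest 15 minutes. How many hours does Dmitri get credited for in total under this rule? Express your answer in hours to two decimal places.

22.50 hours

Wed: 06:28–10:34 = 4 h 6 min − 75 min = 2 h 51 min → rounds to 2 h 45 min
Thu: 06:46–13:37 = 6 h 51 min → rounds to 6 h 45 min
Fri: 06:48–11:03 = 4 h 15 min → rounds to 4 h 15 min
Sat: 06:25–15:10 = 8 h 45 min → rounds to 8 h 45 min
Total credited: 22 h 30 min.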